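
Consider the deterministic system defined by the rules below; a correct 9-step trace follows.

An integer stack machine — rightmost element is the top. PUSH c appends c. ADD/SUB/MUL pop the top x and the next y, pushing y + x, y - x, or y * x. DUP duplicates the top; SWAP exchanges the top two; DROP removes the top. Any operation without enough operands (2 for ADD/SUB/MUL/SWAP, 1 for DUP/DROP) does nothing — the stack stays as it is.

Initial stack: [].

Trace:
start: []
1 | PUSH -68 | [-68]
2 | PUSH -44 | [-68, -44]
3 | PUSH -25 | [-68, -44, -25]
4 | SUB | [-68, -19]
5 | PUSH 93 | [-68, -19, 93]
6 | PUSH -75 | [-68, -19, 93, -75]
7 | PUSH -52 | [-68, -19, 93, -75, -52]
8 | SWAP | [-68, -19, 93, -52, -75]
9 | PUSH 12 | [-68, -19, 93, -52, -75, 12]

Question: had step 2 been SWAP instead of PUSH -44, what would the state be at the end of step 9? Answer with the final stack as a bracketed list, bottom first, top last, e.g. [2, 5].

(re-executing from step 2 with the substitution; state before step 2: [-68])
2 | SWAP | [-68]
3 | PUSH -25 | [-68, -25]
4 | SUB | [-43]
5 | PUSH 93 | [-43, 93]
6 | PUSH -75 | [-43, 93, -75]
7 | PUSH -52 | [-43, 93, -75, -52]
8 | SWAP | [-43, 93, -52, -75]
9 | PUSH 12 | [-43, 93, -52, -75, 12]

[-43, 93, -52, -75, 12]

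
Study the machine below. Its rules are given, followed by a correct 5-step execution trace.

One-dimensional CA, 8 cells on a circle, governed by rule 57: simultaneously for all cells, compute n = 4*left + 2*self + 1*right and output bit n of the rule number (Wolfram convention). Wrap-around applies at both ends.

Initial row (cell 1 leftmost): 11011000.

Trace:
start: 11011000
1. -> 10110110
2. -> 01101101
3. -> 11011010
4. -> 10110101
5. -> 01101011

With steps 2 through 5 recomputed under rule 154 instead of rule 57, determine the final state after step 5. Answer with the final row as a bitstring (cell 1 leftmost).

01101011

(re-executing steps 2..5 under rule 154; state before step 2: 10110110)
2. -> 00100100
3. -> 01011010
4. -> 10010001
5. -> 01101011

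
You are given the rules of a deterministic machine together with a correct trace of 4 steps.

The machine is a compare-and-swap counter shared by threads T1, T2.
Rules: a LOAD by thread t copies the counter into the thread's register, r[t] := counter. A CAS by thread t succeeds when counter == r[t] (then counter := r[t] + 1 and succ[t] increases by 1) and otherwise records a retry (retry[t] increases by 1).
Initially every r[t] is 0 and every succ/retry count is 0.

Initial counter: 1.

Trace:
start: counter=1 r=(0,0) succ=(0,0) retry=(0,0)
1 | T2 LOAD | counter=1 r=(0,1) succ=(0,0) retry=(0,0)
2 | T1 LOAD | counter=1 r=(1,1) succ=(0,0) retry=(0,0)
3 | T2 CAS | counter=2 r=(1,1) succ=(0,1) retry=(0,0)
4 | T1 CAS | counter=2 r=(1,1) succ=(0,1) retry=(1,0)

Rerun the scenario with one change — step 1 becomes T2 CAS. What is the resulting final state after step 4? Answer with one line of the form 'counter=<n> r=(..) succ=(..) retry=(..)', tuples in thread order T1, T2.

(re-executing from step 1 with the substitution; state before step 1: counter=1 r=(0,0) succ=(0,0) retry=(0,0))
1 | T2 CAS | counter=1 r=(0,0) succ=(0,0) retry=(0,1)
2 | T1 LOAD | counter=1 r=(1,0) succ=(0,0) retry=(0,1)
3 | T2 CAS | counter=1 r=(1,0) succ=(0,0) retry=(0,2)
4 | T1 CAS | counter=2 r=(1,0) succ=(1,0) retry=(0,2)

counter=2 r=(1,0) succ=(1,0) retry=(0,2)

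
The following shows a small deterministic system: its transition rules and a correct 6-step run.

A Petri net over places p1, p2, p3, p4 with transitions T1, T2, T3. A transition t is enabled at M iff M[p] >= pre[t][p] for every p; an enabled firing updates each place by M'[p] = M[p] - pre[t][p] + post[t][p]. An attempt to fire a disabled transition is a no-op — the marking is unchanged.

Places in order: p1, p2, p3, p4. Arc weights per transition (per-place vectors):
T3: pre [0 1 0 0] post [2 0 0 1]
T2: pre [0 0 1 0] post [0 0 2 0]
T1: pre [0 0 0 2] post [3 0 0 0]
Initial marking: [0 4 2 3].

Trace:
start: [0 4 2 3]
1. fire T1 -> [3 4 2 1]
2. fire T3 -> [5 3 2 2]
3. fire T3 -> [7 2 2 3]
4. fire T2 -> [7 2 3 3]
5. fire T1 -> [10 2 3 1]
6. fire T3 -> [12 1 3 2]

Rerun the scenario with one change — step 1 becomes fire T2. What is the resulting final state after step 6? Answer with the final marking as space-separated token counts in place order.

9 1 4 4

(re-executing from step 1 with the substitution; state before step 1: [0 4 2 3])
1. fire T2 -> [0 4 3 3]
2. fire T3 -> [2 3 3 4]
3. fire T3 -> [4 2 3 5]
4. fire T2 -> [4 2 4 5]
5. fire T1 -> [7 2 4 3]
6. fire T3 -> [9 1 4 4]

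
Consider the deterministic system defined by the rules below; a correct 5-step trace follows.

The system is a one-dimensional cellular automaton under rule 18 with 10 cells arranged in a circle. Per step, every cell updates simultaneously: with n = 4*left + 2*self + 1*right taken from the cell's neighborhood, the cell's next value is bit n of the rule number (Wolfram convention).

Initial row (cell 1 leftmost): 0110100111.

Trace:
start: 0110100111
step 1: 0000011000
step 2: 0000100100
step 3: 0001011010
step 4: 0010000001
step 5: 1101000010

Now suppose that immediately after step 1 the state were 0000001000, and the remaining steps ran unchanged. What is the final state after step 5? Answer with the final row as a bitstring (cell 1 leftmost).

state after step 1 := 0000001000
step 2: 0000010100
step 3: 0000100010
step 4: 0001010101
step 5: 1010000000

1010000000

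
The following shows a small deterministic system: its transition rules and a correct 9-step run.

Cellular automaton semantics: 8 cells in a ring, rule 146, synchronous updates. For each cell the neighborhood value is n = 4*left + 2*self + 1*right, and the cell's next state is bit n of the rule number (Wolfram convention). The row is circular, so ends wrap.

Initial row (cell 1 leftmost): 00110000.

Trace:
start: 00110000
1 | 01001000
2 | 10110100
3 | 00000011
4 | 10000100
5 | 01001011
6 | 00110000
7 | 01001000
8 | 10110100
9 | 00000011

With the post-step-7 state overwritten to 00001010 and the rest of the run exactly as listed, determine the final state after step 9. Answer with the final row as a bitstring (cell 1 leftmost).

10101010

state after step 7 := 00001010
8 | 00010001
9 | 10101010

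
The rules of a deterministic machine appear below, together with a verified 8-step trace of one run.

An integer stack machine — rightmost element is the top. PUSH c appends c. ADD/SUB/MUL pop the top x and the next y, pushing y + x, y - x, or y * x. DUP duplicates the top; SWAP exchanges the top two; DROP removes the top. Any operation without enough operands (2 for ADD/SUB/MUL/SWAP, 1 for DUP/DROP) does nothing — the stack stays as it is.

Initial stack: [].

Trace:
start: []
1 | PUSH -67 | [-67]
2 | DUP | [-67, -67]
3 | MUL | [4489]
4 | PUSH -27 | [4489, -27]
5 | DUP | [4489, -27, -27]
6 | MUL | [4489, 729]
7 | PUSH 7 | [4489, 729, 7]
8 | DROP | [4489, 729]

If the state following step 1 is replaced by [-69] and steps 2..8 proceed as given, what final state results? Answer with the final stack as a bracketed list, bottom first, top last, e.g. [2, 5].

state after step 1 := [-69]
2 | DUP | [-69, -69]
3 | MUL | [4761]
4 | PUSH -27 | [4761, -27]
5 | DUP | [4761, -27, -27]
6 | MUL | [4761, 729]
7 | PUSH 7 | [4761, 729, 7]
8 | DROP | [4761, 729]

[4761, 729]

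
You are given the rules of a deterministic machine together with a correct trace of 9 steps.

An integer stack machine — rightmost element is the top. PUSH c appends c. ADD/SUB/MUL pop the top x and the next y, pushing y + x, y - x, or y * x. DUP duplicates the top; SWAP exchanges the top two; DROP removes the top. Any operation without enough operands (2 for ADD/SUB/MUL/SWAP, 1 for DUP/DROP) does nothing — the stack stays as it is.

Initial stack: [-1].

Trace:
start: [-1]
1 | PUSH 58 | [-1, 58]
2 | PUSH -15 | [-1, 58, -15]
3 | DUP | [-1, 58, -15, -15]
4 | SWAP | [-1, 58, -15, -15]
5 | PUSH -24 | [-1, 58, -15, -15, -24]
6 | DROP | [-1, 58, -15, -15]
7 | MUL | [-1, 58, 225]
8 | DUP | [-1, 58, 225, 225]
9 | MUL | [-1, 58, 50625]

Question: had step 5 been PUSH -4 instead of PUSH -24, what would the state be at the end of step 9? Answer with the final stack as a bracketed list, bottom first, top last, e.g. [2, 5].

[-1, 58, 50625]

(re-executing from step 5 with the substitution; state before step 5: [-1, 58, -15, -15])
5 | PUSH -4 | [-1, 58, -15, -15, -4]
6 | DROP | [-1, 58, -15, -15]
7 | MUL | [-1, 58, 225]
8 | DUP | [-1, 58, 225, 225]
9 | MUL | [-1, 58, 50625]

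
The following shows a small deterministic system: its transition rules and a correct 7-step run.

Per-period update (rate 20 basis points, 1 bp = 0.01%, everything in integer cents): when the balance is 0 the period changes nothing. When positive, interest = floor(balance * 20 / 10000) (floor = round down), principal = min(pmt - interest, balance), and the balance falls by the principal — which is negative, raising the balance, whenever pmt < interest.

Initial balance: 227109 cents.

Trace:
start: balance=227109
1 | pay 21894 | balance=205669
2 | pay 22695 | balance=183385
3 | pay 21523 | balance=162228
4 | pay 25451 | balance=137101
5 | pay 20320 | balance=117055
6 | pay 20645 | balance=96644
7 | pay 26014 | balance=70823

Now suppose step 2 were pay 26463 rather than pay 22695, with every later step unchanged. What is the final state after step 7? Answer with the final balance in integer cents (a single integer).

(re-executing from step 2 with the substitution; state before step 2: balance=205669)
2 | pay 26463 | balance=179617
3 | pay 21523 | balance=158453
4 | pay 25451 | balance=133318
5 | pay 20320 | balance=113264
6 | pay 20645 | balance=92845
7 | pay 26014 | balance=67016

67016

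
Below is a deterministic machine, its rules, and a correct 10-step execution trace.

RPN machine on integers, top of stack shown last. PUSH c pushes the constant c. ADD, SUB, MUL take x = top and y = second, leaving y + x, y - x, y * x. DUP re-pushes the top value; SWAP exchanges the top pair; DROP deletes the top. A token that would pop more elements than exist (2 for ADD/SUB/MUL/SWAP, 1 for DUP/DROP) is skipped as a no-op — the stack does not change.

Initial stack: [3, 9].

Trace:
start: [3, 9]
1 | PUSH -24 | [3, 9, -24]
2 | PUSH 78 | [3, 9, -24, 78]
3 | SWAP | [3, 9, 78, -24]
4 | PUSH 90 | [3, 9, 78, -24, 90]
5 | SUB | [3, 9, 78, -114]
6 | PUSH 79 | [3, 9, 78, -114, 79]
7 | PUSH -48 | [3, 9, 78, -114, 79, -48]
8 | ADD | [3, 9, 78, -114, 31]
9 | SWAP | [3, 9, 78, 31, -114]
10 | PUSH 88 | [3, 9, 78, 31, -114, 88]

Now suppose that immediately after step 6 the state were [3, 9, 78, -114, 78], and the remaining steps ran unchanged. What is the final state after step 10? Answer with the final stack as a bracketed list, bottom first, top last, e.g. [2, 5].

state after step 6 := [3, 9, 78, -114, 78]
7 | PUSH -48 | [3, 9, 78, -114, 78, -48]
8 | ADD | [3, 9, 78, -114, 30]
9 | SWAP | [3, 9, 78, 30, -114]
10 | PUSH 88 | [3, 9, 78, 30, -114, 88]

[3, 9, 78, 30, -114, 88]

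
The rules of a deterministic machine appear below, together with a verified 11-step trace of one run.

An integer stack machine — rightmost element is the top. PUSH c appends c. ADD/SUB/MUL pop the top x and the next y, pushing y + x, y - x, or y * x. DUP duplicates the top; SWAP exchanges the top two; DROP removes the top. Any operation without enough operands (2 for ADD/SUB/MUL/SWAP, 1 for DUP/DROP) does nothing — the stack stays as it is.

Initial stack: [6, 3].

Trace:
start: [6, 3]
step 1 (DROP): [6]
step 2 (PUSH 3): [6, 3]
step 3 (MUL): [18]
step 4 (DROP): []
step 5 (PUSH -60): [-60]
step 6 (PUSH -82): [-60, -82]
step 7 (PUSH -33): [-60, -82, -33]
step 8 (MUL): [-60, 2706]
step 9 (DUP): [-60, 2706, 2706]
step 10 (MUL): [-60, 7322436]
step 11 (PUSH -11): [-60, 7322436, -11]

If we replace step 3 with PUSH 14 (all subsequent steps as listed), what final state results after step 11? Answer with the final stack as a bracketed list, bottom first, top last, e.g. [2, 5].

[6, 3, -60, 7322436, -11]

(re-executing from step 3 with the substitution; state before step 3: [6, 3])
step 3 (PUSH 14): [6, 3, 14]
step 4 (DROP): [6, 3]
step 5 (PUSH -60): [6, 3, -60]
step 6 (PUSH -82): [6, 3, -60, -82]
step 7 (PUSH -33): [6, 3, -60, -82, -33]
step 8 (MUL): [6, 3, -60, 2706]
step 9 (DUP): [6, 3, -60, 2706, 2706]
step 10 (MUL): [6, 3, -60, 7322436]
step 11 (PUSH -11): [6, 3, -60, 7322436, -11]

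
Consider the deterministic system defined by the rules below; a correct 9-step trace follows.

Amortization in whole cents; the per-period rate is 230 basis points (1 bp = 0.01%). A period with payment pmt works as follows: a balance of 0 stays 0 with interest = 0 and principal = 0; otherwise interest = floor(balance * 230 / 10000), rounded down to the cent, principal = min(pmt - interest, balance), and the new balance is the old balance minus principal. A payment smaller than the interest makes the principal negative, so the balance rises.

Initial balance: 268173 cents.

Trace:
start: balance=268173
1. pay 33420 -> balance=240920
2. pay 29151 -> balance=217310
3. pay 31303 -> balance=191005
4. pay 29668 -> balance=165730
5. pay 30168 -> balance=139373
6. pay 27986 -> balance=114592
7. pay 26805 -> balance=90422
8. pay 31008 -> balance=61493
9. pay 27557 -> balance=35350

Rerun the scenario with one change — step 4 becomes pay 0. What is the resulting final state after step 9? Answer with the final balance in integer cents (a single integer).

68591

(re-executing from step 4 with the substitution; state before step 4: balance=191005)
4. pay 0 -> balance=195398
5. pay 30168 -> balance=169724
6. pay 27986 -> balance=145641
7. pay 26805 -> balance=122185
8. pay 31008 -> balance=93987
9. pay 27557 -> balance=68591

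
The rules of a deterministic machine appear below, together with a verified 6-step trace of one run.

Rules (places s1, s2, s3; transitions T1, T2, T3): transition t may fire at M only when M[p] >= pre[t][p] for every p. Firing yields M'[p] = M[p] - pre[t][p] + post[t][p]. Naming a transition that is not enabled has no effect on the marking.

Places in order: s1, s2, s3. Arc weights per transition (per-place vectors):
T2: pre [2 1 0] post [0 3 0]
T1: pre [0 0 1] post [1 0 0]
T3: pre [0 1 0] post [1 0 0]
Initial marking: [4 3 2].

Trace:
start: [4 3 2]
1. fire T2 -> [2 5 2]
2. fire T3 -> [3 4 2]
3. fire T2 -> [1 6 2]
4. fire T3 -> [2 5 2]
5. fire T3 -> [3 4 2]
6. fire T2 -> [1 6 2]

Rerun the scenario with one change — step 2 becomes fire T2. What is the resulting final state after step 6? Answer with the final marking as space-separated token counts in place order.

(re-executing from step 2 with the substitution; state before step 2: [2 5 2])
2. fire T2 -> [0 7 2]
3. fire T2 -> [0 7 2]
4. fire T3 -> [1 6 2]
5. fire T3 -> [2 5 2]
6. fire T2 -> [0 7 2]

0 7 2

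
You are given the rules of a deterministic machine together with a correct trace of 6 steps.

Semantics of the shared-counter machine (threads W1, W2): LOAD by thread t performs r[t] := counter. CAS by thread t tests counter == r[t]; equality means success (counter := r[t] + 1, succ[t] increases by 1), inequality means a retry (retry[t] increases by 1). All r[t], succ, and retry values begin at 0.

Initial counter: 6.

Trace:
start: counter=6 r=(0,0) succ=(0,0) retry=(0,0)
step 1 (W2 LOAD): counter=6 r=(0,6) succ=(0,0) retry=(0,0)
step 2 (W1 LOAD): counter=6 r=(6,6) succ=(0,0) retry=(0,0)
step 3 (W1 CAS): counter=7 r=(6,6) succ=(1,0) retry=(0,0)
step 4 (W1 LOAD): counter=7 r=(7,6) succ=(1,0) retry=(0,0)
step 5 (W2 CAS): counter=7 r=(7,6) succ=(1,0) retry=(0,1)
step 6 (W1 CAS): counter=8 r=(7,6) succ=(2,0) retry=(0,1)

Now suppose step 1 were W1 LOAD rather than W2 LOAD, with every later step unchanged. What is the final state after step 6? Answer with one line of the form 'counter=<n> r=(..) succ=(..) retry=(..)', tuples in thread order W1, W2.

(re-executing from step 1 with the substitution; state before step 1: counter=6 r=(0,0) succ=(0,0) retry=(0,0))
step 1 (W1 LOAD): counter=6 r=(6,0) succ=(0,0) retry=(0,0)
step 2 (W1 LOAD): counter=6 r=(6,0) succ=(0,0) retry=(0,0)
step 3 (W1 CAS): counter=7 r=(6,0) succ=(1,0) retry=(0,0)
step 4 (W1 LOAD): counter=7 r=(7,0) succ=(1,0) retry=(0,0)
step 5 (W2 CAS): counter=7 r=(7,0) succ=(1,0) retry=(0,1)
step 6 (W1 CAS): counter=8 r=(7,0) succ=(2,0) retry=(0,1)

counter=8 r=(7,0) succ=(2,0) retry=(0,1)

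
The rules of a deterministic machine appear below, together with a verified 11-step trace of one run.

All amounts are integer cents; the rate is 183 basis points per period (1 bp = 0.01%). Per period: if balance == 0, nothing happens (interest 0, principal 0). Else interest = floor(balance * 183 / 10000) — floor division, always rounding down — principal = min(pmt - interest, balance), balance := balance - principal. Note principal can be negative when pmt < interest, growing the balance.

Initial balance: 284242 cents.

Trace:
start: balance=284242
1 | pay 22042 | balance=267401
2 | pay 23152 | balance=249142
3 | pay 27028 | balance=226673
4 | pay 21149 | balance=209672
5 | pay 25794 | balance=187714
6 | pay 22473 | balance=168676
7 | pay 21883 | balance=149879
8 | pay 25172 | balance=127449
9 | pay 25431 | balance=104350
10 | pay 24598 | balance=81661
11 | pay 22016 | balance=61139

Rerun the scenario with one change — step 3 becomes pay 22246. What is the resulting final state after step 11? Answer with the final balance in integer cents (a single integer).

66668

(re-executing from step 3 with the substitution; state before step 3: balance=249142)
3 | pay 22246 | balance=231455
4 | pay 21149 | balance=214541
5 | pay 25794 | balance=192673
6 | pay 22473 | balance=173725
7 | pay 21883 | balance=155021
8 | pay 25172 | balance=132685
9 | pay 25431 | balance=109682
10 | pay 24598 | balance=87091
11 | pay 22016 | balance=66668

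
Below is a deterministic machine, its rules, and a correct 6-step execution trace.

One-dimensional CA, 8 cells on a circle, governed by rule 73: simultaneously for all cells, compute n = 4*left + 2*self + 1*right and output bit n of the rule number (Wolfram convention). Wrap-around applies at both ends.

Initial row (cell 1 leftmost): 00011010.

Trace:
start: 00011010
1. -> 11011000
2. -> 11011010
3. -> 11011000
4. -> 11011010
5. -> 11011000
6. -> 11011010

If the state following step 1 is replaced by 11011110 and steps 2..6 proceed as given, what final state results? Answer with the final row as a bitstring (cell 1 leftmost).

11000000

state after step 1 := 11011110
2. -> 11010010
3. -> 11000000
4. -> 11011110
5. -> 11010010
6. -> 11000000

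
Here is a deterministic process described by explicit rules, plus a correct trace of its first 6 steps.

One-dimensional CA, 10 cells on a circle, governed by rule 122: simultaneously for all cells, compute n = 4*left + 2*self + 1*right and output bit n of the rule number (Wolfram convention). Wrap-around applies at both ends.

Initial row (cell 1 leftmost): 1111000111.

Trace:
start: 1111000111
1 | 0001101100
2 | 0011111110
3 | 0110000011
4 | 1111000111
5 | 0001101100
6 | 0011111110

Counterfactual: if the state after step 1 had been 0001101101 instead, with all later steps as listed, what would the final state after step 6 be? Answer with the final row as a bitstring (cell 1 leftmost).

state after step 1 := 0001101101
2 | 1011111110
3 | 0110000011
4 | 1111000111
5 | 0001101100
6 | 0011111110

0011111110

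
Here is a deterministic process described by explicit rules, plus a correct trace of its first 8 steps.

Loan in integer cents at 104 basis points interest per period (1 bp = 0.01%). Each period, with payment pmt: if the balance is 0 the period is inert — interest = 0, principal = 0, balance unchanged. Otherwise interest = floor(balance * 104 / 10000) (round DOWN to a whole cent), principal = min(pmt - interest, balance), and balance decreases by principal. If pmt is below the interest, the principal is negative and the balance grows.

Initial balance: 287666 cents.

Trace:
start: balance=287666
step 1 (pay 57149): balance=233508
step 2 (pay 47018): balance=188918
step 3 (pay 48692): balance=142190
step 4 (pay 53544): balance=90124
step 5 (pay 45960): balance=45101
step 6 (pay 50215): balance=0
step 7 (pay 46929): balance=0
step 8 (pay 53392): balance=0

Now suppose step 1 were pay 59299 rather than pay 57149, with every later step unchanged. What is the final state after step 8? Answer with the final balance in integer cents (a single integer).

(re-executing from step 1 with the substitution; state before step 1: balance=287666)
step 1 (pay 59299): balance=231358
step 2 (pay 47018): balance=186746
step 3 (pay 48692): balance=139996
step 4 (pay 53544): balance=87907
step 5 (pay 45960): balance=42861
step 6 (pay 50215): balance=0
step 7 (pay 46929): balance=0
step 8 (pay 53392): balance=0

0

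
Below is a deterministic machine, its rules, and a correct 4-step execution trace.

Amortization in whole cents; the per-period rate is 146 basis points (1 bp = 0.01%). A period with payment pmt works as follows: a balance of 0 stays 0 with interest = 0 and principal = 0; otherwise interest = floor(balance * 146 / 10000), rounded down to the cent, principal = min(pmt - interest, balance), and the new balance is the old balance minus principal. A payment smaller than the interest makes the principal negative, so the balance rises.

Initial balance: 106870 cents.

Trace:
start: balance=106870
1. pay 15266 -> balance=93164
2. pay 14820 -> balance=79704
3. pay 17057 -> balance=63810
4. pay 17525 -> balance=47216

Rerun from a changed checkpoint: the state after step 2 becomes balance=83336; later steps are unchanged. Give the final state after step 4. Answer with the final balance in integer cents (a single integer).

state after step 2 := balance=83336
3. pay 17057 -> balance=67495
4. pay 17525 -> balance=50955

50955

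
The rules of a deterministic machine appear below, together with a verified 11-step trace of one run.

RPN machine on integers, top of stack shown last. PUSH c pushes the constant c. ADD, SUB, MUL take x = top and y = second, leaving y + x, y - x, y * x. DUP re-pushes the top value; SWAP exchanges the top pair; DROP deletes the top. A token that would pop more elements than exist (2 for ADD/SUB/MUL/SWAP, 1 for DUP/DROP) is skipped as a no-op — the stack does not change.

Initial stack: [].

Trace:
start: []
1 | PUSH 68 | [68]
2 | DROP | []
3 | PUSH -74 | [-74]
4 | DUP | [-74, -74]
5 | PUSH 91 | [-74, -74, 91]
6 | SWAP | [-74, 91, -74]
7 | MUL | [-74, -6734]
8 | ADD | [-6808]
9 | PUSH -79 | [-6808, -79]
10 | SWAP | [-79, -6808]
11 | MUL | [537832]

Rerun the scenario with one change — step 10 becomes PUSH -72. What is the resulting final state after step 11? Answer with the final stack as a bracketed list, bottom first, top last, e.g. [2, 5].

(re-executing from step 10 with the substitution; state before step 10: [-6808, -79])
10 | PUSH -72 | [-6808, -79, -72]
11 | MUL | [-6808, 5688]

[-6808, 5688]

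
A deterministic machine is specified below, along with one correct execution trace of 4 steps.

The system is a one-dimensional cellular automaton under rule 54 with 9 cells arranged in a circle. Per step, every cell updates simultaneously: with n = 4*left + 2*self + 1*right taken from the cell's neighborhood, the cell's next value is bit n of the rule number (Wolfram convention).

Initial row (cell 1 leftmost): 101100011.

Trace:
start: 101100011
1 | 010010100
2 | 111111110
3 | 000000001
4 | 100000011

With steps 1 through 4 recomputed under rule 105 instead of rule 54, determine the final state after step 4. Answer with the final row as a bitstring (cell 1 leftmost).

100101110

(re-executing steps 1..4 under rule 105; state before step 1: 101100011)
1 | 111101010
2 | 100110101
3 | 100111011
4 | 100101110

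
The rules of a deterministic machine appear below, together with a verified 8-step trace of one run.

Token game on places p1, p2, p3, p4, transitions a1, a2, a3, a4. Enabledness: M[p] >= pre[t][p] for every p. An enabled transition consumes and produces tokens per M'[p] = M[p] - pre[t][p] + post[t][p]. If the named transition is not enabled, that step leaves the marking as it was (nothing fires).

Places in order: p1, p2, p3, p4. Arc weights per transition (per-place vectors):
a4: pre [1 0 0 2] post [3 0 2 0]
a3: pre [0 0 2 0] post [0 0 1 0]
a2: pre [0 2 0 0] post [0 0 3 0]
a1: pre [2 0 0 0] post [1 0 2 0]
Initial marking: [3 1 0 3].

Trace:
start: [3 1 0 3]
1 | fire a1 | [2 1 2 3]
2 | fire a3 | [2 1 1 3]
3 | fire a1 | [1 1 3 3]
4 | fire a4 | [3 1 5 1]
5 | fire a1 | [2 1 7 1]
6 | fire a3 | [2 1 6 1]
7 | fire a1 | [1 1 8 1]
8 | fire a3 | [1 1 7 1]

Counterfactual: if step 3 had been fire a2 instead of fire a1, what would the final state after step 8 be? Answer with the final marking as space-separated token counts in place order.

(re-executing from step 3 with the substitution; state before step 3: [2 1 1 3])
3 | fire a2 | [2 1 1 3]
4 | fire a4 | [4 1 3 1]
5 | fire a1 | [3 1 5 1]
6 | fire a3 | [3 1 4 1]
7 | fire a1 | [2 1 6 1]
8 | fire a3 | [2 1 5 1]

2 1 5 1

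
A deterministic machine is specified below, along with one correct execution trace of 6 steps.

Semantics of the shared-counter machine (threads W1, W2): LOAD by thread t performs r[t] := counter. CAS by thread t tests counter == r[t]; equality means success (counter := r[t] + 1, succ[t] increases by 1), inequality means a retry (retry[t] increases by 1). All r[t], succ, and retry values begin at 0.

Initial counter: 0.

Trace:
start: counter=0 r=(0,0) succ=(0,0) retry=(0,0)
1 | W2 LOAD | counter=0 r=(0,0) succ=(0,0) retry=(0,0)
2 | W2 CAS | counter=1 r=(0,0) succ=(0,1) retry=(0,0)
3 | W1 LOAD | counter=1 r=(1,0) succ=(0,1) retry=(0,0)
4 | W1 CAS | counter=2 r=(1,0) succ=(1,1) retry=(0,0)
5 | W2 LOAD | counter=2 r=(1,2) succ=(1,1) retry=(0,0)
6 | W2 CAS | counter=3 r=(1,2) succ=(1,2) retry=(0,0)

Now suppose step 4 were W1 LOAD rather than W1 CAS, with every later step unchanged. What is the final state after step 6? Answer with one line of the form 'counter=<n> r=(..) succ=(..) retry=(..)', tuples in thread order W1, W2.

counter=2 r=(1,1) succ=(0,2) retry=(0,0)

(re-executing from step 4 with the substitution; state before step 4: counter=1 r=(1,0) succ=(0,1) retry=(0,0))
4 | W1 LOAD | counter=1 r=(1,0) succ=(0,1) retry=(0,0)
5 | W2 LOAD | counter=1 r=(1,1) succ=(0,1) retry=(0,0)
6 | W2 CAS | counter=2 r=(1,1) succ=(0,2) retry=(0,0)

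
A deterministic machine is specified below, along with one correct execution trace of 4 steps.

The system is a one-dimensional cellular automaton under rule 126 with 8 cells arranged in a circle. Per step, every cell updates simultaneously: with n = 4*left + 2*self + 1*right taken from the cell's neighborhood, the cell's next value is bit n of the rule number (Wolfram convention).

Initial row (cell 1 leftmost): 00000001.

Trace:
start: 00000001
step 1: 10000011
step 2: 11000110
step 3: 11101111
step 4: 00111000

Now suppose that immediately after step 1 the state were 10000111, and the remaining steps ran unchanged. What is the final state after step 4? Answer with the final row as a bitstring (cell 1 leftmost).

state after step 1 := 10000111
step 2: 11001100
step 3: 11111111
step 4: 00000000

00000000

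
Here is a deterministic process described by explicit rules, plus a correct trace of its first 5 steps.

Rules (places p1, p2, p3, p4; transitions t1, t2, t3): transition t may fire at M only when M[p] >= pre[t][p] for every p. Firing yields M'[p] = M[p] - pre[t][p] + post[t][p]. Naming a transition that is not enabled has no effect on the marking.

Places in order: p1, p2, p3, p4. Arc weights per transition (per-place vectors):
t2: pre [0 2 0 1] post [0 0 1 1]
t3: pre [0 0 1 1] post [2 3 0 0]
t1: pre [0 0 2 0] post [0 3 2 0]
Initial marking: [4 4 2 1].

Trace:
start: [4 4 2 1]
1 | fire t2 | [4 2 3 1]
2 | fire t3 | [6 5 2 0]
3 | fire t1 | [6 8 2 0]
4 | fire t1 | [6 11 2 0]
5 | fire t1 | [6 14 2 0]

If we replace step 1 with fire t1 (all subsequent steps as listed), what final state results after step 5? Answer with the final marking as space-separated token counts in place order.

6 10 1 0

(re-executing from step 1 with the substitution; state before step 1: [4 4 2 1])
1 | fire t1 | [4 7 2 1]
2 | fire t3 | [6 10 1 0]
3 | fire t1 | [6 10 1 0]
4 | fire t1 | [6 10 1 0]
5 | fire t1 | [6 10 1 0]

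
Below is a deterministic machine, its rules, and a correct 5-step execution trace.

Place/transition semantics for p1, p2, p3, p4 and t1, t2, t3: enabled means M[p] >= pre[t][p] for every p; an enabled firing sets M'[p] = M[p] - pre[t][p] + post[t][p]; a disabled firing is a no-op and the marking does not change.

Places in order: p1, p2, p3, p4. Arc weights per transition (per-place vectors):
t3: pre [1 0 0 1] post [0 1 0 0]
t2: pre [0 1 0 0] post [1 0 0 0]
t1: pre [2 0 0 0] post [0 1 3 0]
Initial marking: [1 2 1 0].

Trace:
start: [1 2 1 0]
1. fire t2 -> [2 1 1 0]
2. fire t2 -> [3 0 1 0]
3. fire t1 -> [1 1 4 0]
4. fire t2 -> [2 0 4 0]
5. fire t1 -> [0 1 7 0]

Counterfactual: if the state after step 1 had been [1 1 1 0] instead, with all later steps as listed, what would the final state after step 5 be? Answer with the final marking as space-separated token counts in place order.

1 0 4 0

state after step 1 := [1 1 1 0]
2. fire t2 -> [2 0 1 0]
3. fire t1 -> [0 1 4 0]
4. fire t2 -> [1 0 4 0]
5. fire t1 -> [1 0 4 0]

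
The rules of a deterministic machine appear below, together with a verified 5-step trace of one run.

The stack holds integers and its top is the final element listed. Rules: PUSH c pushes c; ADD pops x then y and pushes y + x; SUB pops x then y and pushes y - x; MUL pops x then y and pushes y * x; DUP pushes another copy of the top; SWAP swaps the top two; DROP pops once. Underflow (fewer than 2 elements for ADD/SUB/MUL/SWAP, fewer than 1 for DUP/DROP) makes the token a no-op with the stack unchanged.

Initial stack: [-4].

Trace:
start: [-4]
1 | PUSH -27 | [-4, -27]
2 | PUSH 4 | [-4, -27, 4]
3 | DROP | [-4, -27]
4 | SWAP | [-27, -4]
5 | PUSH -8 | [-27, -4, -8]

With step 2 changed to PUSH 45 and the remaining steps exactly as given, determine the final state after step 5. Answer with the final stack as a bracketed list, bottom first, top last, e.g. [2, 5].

(re-executing from step 2 with the substitution; state before step 2: [-4, -27])
2 | PUSH 45 | [-4, -27, 45]
3 | DROP | [-4, -27]
4 | SWAP | [-27, -4]
5 | PUSH -8 | [-27, -4, -8]

[-27, -4, -8]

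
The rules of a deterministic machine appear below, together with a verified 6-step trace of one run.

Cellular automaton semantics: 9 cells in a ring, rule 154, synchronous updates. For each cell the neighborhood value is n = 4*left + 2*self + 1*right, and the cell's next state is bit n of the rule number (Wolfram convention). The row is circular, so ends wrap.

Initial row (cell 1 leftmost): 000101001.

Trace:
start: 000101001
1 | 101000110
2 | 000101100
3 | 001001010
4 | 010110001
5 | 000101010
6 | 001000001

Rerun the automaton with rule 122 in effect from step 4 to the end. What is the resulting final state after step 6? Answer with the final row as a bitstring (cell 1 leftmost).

011001101

(re-executing steps 4..6 under rule 122; state before step 4: 001001010)
4 | 010110101
5 | 101111010
6 | 011001101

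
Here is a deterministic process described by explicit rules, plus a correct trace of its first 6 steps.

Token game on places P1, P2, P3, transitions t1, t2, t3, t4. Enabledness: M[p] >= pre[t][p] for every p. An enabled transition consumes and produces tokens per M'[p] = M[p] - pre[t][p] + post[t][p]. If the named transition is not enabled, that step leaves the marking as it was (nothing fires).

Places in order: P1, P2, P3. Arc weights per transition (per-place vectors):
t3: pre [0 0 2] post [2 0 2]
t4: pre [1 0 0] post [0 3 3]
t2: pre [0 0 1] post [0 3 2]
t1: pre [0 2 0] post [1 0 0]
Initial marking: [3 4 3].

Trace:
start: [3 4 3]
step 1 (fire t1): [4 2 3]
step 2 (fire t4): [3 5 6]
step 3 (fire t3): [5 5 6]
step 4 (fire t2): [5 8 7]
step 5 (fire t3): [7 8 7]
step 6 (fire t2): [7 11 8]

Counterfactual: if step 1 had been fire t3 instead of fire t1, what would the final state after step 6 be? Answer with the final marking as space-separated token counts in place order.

8 13 8

(re-executing from step 1 with the substitution; state before step 1: [3 4 3])
step 1 (fire t3): [5 4 3]
step 2 (fire t4): [4 7 6]
step 3 (fire t3): [6 7 6]
step 4 (fire t2): [6 10 7]
step 5 (fire t3): [8 10 7]
step 6 (fire t2): [8 13 8]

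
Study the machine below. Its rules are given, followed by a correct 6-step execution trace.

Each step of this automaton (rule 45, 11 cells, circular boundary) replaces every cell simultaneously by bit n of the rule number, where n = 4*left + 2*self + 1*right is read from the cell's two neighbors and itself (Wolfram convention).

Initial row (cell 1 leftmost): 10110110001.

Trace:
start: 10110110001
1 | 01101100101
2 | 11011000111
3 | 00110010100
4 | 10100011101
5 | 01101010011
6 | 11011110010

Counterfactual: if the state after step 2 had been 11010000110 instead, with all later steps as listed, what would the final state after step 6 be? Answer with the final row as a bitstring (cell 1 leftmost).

10110110010

state after step 2 := 11010000110
3 | 10110110101
4 | 01101101111
5 | 11011011000
6 | 10110110010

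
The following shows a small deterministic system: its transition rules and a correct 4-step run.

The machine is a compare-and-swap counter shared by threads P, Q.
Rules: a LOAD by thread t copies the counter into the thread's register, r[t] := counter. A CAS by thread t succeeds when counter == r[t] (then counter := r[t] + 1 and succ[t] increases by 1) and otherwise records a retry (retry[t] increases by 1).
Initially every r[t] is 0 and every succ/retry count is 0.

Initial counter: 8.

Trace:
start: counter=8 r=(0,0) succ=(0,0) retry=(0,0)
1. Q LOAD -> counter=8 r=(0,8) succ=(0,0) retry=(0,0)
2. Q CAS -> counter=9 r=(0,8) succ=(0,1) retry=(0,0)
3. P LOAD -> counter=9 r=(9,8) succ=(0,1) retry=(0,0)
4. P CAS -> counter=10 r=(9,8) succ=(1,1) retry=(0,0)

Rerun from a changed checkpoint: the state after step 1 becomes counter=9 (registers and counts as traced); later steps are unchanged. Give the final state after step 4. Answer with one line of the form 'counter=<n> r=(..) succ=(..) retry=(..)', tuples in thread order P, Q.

state after step 1 := counter=9 r=(0,8) succ=(0,0) retry=(0,0)
2. Q CAS -> counter=9 r=(0,8) succ=(0,0) retry=(0,1)
3. P LOAD -> counter=9 r=(9,8) succ=(0,0) retry=(0,1)
4. P CAS -> counter=10 r=(9,8) succ=(1,0) retry=(0,1)

counter=10 r=(9,8) succ=(1,0) retry=(0,1)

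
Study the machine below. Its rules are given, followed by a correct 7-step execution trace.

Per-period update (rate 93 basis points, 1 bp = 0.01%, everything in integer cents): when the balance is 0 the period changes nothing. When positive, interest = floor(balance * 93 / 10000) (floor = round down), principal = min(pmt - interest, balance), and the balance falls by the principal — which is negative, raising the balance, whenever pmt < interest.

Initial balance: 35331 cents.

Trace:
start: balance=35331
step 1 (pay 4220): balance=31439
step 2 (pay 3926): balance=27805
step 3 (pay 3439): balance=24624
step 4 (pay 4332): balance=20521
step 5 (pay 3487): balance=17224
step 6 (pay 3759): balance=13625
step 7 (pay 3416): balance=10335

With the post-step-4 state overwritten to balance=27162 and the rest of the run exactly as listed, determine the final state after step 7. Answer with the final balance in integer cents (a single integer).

state after step 4 := balance=27162
step 5 (pay 3487): balance=23927
step 6 (pay 3759): balance=20390
step 7 (pay 3416): balance=17163

17163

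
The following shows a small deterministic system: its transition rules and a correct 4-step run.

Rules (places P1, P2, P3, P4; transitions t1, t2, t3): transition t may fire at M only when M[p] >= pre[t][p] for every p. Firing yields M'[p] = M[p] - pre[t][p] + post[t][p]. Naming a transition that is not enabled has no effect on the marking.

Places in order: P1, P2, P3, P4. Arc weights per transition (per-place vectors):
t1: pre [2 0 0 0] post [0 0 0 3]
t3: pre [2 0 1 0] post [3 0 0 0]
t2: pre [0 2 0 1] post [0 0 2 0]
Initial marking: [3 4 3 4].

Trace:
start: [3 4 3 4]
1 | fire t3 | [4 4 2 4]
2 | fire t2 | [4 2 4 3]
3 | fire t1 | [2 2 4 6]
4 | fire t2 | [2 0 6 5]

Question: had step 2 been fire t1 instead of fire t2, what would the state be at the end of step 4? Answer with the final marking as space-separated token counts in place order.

0 2 4 9

(re-executing from step 2 with the substitution; state before step 2: [4 4 2 4])
2 | fire t1 | [2 4 2 7]
3 | fire t1 | [0 4 2 10]
4 | fire t2 | [0 2 4 9]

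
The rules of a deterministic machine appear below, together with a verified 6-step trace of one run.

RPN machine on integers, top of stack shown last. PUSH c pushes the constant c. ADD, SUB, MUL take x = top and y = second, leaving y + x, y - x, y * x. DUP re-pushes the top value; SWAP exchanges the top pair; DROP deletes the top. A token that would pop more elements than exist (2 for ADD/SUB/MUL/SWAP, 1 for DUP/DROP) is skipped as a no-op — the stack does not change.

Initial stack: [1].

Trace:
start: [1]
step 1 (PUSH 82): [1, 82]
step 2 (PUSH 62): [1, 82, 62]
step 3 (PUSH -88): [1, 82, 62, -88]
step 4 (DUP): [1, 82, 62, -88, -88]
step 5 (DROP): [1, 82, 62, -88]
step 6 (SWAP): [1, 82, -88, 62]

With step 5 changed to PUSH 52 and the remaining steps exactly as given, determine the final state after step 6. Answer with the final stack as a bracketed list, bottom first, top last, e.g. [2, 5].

[1, 82, 62, -88, 52, -88]

(re-executing from step 5 with the substitution; state before step 5: [1, 82, 62, -88, -88])
step 5 (PUSH 52): [1, 82, 62, -88, -88, 52]
step 6 (SWAP): [1, 82, 62, -88, 52, -88]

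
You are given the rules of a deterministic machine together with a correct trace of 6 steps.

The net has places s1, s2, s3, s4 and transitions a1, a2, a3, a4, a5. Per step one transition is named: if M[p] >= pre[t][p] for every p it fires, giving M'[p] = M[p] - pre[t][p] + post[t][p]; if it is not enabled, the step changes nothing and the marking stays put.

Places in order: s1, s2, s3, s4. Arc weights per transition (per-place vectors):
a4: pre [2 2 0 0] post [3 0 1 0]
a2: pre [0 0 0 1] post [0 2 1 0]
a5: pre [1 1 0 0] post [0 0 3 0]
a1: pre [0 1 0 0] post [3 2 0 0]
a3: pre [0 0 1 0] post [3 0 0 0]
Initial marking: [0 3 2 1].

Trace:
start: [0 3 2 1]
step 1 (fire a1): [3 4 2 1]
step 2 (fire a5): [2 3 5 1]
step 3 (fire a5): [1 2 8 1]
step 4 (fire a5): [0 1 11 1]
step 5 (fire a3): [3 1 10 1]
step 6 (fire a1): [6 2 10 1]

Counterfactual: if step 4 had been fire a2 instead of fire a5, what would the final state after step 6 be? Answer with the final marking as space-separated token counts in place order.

7 5 8 0

(re-executing from step 4 with the substitution; state before step 4: [1 2 8 1])
step 4 (fire a2): [1 4 9 0]
step 5 (fire a3): [4 4 8 0]
step 6 (fire a1): [7 5 8 0]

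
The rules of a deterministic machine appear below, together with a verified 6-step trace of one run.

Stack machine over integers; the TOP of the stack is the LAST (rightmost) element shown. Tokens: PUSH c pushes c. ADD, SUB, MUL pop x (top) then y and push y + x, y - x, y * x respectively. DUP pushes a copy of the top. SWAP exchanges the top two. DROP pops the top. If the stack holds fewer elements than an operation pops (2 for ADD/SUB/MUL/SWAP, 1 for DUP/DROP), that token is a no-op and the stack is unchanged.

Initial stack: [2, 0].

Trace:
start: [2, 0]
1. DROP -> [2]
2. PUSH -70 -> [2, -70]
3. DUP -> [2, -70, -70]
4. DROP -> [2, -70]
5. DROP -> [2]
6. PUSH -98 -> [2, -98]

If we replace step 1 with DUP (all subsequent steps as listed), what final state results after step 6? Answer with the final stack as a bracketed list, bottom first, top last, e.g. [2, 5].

(re-executing from step 1 with the substitution; state before step 1: [2, 0])
1. DUP -> [2, 0, 0]
2. PUSH -70 -> [2, 0, 0, -70]
3. DUP -> [2, 0, 0, -70, -70]
4. DROP -> [2, 0, 0, -70]
5. DROP -> [2, 0, 0]
6. PUSH -98 -> [2, 0, 0, -98]

[2, 0, 0, -98]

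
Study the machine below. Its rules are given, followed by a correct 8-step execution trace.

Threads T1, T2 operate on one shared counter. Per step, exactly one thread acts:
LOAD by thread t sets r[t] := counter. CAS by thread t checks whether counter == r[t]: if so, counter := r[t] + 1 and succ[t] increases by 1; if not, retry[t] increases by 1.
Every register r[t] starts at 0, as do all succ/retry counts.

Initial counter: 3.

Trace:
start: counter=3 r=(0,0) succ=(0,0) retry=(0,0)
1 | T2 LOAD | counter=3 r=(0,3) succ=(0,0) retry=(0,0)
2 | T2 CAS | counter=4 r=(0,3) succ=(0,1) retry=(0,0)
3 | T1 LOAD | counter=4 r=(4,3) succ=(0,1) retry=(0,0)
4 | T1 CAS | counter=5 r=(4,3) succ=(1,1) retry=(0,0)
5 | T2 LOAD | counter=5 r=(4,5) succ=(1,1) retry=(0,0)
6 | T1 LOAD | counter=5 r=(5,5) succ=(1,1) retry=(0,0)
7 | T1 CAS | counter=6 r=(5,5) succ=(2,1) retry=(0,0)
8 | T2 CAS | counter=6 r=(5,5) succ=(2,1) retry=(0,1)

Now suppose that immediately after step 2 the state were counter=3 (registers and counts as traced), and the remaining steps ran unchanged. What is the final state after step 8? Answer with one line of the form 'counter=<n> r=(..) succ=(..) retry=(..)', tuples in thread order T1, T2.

state after step 2 := counter=3 r=(0,3) succ=(0,1) retry=(0,0)
3 | T1 LOAD | counter=3 r=(3,3) succ=(0,1) retry=(0,0)
4 | T1 CAS | counter=4 r=(3,3) succ=(1,1) retry=(0,0)
5 | T2 LOAD | counter=4 r=(3,4) succ=(1,1) retry=(0,0)
6 | T1 LOAD | counter=4 r=(4,4) succ=(1,1) retry=(0,0)
7 | T1 CAS | counter=5 r=(4,4) succ=(2,1) retry=(0,0)
8 | T2 CAS | counter=5 r=(4,4) succ=(2,1) retry=(0,1)

counter=5 r=(4,4) succ=(2,1) retry=(0,1)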